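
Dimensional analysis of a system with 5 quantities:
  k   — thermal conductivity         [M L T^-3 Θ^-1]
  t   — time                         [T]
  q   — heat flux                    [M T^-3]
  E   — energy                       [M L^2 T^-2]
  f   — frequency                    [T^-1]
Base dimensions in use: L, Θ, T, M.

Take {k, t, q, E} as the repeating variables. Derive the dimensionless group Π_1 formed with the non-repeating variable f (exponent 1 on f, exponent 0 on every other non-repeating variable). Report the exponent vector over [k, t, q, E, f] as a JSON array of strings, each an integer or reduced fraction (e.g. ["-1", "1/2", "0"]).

Dimensional matrix (L×Θ×T×M by k×t×q×E×f):
  L: [ 1  0  0  2  0]
  Θ: [-1  0  0  0  0]
  T: [-3  1 -3 -2 -1]
  M: [ 1  0  1  1  0]
Echelon form has 4 nonzero rows (pivots: k,t,q,E)
Repeat: k,t,q,E; free: f
RREF:
  r0: [   1    0    0    0    0]
  r1: [   0    1    0    0   -1]
  r2: [   0    0    1    0    0]
  r3: [   0    0    0    1    0]
Fix exponent of f at 1; solve each RREF row for its pivot's exponent:
  r0: exp(k) + (0)·1 = 0 ⇒ exp(k) = 0
  r1: exp(t) + (-1)·1 = 0 ⇒ exp(t) = 1
  r2: exp(q) + (0)·1 = 0 ⇒ exp(q) = 0
  r3: exp(E) + (0)·1 = 0 ⇒ exp(E) = 0
Π_1 = t · f

["0", "1", "0", "0", "1"]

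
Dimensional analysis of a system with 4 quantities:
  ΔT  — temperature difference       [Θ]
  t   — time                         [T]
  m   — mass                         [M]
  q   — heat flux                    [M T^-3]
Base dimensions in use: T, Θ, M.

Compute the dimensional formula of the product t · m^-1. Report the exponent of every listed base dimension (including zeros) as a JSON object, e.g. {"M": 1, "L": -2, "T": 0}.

{"T": 1, "Θ": 0, "M": -1}

Dimensional matrix (T×Θ×M by ΔT×t×m×q):
  T: [ 0  1  0 -3]
  Θ: [ 1  0  0  0]
  M: [ 0  0  1  1]
  [T]: (1)·1+(-1)·0 = 1
  [Θ]: (1)·0+(-1)·0 = 0
  [M]: (1)·0+(-1)·1 = -1
⇒ T M^-1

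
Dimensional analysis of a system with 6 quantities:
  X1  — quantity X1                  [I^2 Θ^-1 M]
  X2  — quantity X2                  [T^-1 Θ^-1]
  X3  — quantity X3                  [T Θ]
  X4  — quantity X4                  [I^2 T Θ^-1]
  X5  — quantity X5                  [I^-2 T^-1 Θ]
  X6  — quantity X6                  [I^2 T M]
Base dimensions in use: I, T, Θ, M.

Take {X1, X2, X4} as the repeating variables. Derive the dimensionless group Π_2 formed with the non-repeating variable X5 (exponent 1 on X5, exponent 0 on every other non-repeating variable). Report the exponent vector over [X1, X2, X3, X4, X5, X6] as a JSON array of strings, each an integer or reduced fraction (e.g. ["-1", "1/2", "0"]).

["0", "0", "0", "1", "1", "0"]

Write exponents as rows I,T,Θ,M / cols X1,X2,X3,X4,X5,X6:
  I: [ 2  0  0  2 -2  2]
  T: [ 0 -1  1  1 -1  1]
  Θ: [-1 -1  1 -1  1  0]
  M: [ 1  0  0  0  0  1]
Row reduction gives pivot columns X1,X2,X4; rank = 3
Repeat: X1,X2,X4; free: X3,X5,X6
RREF:
  r0: [   1    0    0    0    0    1]
  r1: [   0    1   -1    0    0   -1]
  r2: [   0    0    0    1   -1    0]
  r3: [   0    0    0    0    0    0]
Fix exponent of X5 at 1, X3 at 0, X6 at 0; solve each RREF row for its pivot's exponent:
  r0: exp(X1) + (0)·1 = 0 ⇒ exp(X1) = 0
  r1: exp(X2) + (0)·1 = 0 ⇒ exp(X2) = 0
  r2: exp(X4) + (-1)·1 = 0 ⇒ exp(X4) = 1
Π_2 = X4 · X5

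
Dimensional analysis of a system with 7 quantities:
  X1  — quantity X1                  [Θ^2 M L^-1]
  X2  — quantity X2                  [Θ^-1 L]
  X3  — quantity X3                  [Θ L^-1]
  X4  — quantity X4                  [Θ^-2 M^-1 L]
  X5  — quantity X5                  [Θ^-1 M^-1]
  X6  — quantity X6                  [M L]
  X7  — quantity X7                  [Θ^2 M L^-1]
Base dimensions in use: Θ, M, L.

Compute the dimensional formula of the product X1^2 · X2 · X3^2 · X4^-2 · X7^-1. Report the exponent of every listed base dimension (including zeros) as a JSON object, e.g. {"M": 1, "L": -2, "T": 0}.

Write exponents as rows Θ,M,L / cols X1,X2,X3,X4,X5,X6,X7:
  Θ: [ 2 -1  1 -2 -1  0  2]
  M: [ 1  0  0 -1 -1  1  1]
  L: [-1  1 -1  1  0  1 -1]
  [Θ]: (2)·2+(1)·-1+(2)·1+(-2)·-2+(-1)·2 = 7
  [M]: (2)·1+(1)·0+(2)·0+(-2)·-1+(-1)·1 = 3
  [L]: (2)·-1+(1)·1+(2)·-1+(-2)·1+(-1)·-1 = -4
⇒ Θ^7 M^3 L^-4

{"Θ": 7, "M": 3, "L": -4}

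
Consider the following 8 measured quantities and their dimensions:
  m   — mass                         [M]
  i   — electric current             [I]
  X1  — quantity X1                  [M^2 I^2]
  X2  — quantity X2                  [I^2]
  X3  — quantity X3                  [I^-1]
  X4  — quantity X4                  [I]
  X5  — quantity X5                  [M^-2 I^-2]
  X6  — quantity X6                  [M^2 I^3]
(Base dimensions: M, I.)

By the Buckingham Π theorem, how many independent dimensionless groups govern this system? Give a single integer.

Dimensional matrix (M×I by m×i×X1×X2×X3×X4×X5×X6):
  M: [ 1  0  2  0  0  0 -2  2]
  I: [ 0  1  2  2 -1  1 -2  3]
RREF → pivots at {m,i} ⇒ r = 2
Π count = n − r = 8 − 2 = 6

6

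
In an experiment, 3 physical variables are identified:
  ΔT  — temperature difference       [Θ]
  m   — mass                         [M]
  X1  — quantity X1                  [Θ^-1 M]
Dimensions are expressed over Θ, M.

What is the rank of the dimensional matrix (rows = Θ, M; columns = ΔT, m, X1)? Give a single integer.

Exponent matrix [Θ,M] × [ΔT,m,X1]:
  Θ: [ 1  0 -1]
  M: [ 0  1  1]
Echelon form has 2 nonzero rows (pivots: ΔT,m)

2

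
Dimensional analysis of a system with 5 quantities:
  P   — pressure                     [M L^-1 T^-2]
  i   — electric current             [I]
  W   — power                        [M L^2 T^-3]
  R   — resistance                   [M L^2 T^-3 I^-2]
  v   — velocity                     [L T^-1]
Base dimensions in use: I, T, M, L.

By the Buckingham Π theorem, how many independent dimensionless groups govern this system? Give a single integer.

1

Write exponents as rows I,T,M,L / cols P,i,W,R,v:
  I: [ 0  1  0 -2  0]
  T: [-2  0 -3 -3 -1]
  M: [ 1  0  1  1  0]
  L: [-1  0  2  2  1]
Echelon form has 4 nonzero rows (pivots: P,i,W,v)
Π count = n − r = 5 − 4 = 1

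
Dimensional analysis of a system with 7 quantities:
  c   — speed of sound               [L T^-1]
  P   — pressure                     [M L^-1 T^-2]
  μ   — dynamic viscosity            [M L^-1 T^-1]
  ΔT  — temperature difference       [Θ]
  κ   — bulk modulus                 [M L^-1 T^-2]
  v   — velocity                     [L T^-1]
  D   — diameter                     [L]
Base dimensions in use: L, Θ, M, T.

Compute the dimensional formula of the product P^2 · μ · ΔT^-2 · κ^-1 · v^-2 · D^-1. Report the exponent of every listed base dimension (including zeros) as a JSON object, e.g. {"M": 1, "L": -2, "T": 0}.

Exponent matrix [L,Θ,M,T] × [c,P,μ,ΔT,κ,v,D]:
  L: [ 1 -1 -1  0 -1  1  1]
  Θ: [ 0  0  0  1  0  0  0]
  M: [ 0  1  1  0  1  0  0]
  T: [-1 -2 -1  0 -2 -1  0]
  [L]: (2)·-1+(1)·-1+(-2)·0+(-1)·-1+(-2)·1+(-1)·1 = -5
  [Θ]: (2)·0+(1)·0+(-2)·1+(-1)·0+(-2)·0+(-1)·0 = -2
  [M]: (2)·1+(1)·1+(-2)·0+(-1)·1+(-2)·0+(-1)·0 = 2
  [T]: (2)·-2+(1)·-1+(-2)·0+(-1)·-2+(-2)·-1+(-1)·0 = -1
⇒ L^-5 Θ^-2 M^2 T^-1

{"L": -5, "Θ": -2, "M": 2, "T": -1}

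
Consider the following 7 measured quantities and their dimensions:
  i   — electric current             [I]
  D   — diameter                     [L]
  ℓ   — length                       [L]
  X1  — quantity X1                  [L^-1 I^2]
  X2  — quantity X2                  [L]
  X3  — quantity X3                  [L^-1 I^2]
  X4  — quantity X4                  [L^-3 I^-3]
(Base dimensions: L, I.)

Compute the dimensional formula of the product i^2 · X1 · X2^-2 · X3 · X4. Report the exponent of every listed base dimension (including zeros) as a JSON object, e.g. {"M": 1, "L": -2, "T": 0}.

Exponent matrix [L,I] × [i,D,ℓ,X1,X2,X3,X4]:
  L: [ 0  1  1 -1  1 -1 -3]
  I: [ 1  0  0  2  0  2 -3]
  [L]: (2)·0+(1)·-1+(-2)·1+(1)·-1+(1)·-3 = -7
  [I]: (2)·1+(1)·2+(-2)·0+(1)·2+(1)·-3 = 3
⇒ L^-7 I^3

{"L": -7, "I": 3}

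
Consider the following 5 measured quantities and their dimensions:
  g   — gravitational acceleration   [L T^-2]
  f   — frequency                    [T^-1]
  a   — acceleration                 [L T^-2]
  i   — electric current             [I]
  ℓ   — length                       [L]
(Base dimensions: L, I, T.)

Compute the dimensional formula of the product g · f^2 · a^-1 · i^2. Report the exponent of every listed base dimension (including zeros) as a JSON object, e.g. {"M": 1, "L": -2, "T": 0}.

Write exponents as rows L,I,T / cols g,f,a,i,ℓ:
  L: [ 1  0  1  0  1]
  I: [ 0  0  0  1  0]
  T: [-2 -1 -2  0  0]
  [L]: (1)·1+(2)·0+(-1)·1+(2)·0 = 0
  [I]: (1)·0+(2)·0+(-1)·0+(2)·1 = 2
  [T]: (1)·-2+(2)·-1+(-1)·-2+(2)·0 = -2
⇒ I^2 T^-2

{"L": 0, "I": 2, "T": -2}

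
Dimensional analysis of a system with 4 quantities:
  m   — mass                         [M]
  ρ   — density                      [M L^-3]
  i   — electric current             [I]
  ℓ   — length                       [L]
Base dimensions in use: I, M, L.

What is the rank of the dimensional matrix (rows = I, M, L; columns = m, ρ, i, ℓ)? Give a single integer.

Dimensional matrix (I×M×L by m×ρ×i×ℓ):
  I: [ 0  0  1  0]
  M: [ 1  1  0  0]
  L: [ 0 -3  0  1]
Row reduction gives pivot columns m,ρ,i; rank = 3

3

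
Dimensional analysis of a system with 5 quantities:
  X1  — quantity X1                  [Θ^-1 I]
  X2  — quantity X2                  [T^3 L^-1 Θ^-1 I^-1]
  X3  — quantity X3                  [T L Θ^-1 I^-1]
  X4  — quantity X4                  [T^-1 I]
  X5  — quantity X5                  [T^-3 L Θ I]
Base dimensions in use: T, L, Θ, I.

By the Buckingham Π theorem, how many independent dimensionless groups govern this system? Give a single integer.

2

Write exponents as rows T,L,Θ,I / cols X1,X2,X3,X4,X5:
  T: [ 0  3  1 -1 -3]
  L: [ 0 -1  1  0  1]
  Θ: [-1 -1 -1  0  1]
  I: [ 1 -1 -1  1  1]
Row reduction gives pivot columns X1,X2,X3; rank = 3
n=5, r=3 ⇒ 2 dimensionless groups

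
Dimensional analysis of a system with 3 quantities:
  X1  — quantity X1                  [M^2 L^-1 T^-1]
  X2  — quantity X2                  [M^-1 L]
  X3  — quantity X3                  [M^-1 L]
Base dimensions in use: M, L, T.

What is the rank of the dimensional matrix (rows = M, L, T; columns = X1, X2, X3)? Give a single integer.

2

Exponent matrix [M,L,T] × [X1,X2,X3]:
  M: [ 2 -1 -1]
  L: [-1  1  1]
  T: [-1  0  0]
Echelon form has 2 nonzero rows (pivots: X1,X2)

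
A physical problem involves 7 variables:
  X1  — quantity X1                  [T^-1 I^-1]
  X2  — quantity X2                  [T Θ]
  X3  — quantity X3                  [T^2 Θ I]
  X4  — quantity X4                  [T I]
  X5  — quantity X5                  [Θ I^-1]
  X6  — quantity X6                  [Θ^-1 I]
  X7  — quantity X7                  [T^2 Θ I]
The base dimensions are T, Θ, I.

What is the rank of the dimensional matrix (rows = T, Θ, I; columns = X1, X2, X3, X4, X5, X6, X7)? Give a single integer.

Exponent matrix [T,Θ,I] × [X1,X2,X3,X4,X5,X6,X7]:
  T: [-1  1  2  1  0  0  2]
  Θ: [ 0  1  1  0  1 -1  1]
  I: [-1  0  1  1 -1  1  1]
RREF → pivots at {X1,X2} ⇒ r = 2

2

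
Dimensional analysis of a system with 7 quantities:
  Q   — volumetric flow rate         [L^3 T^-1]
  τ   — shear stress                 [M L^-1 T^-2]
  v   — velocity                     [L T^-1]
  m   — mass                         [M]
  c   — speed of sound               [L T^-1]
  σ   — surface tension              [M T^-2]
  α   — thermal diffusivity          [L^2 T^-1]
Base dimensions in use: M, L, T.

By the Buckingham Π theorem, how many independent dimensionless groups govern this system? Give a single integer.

Write exponents as rows M,L,T / cols Q,τ,v,m,c,σ,α:
  M: [ 0  1  0  1  0  1  0]
  L: [ 3 -1  1  0  1  0  2]
  T: [-1 -2 -1  0 -1 -2 -1]
Row reduction gives pivot columns Q,τ,v; rank = 3
7 vars − rank 3 = 4 Π groups

4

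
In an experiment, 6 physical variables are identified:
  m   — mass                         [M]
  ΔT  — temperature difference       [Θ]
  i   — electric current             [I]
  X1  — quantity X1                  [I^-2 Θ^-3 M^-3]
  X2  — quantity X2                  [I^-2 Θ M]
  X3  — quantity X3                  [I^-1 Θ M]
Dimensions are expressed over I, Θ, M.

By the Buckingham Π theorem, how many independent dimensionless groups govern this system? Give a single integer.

Dimensional matrix (I×Θ×M by m×ΔT×i×X1×X2×X3):
  I: [ 0  0  1 -2 -2 -1]
  Θ: [ 0  1  0 -3  1  1]
  M: [ 1  0  0 -3  1  1]
Echelon form has 3 nonzero rows (pivots: m,ΔT,i)
6 vars − rank 3 = 3 Π groups

3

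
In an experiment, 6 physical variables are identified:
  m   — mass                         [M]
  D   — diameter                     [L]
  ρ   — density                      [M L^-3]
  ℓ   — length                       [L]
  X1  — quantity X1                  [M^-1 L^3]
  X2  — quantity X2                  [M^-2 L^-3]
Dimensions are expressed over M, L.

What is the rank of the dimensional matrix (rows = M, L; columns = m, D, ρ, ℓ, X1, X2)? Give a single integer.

2

Write exponents as rows M,L / cols m,D,ρ,ℓ,X1,X2:
  M: [ 1  0  1  0 -1 -2]
  L: [ 0  1 -3  1  3 -3]
Row reduction gives pivot columns m,D; rank = 2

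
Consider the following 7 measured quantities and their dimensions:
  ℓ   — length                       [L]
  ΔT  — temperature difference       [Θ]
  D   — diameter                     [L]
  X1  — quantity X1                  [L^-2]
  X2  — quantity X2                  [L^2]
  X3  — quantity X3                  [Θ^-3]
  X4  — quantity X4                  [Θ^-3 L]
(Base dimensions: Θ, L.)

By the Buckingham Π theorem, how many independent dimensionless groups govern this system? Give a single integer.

Dimensional matrix (Θ×L by ℓ×ΔT×D×X1×X2×X3×X4):
  Θ: [ 0  1  0  0  0 -3 -3]
  L: [ 1  0  1 -2  2  0  1]
Row reduction gives pivot columns ℓ,ΔT; rank = 2
n=7, r=2 ⇒ 5 dimensionless groups

5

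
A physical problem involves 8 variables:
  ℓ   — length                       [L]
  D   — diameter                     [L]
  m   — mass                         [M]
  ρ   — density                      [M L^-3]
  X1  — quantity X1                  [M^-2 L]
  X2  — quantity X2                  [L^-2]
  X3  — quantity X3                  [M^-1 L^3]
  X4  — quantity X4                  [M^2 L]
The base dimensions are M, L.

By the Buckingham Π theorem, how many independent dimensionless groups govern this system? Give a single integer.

Dimensional matrix (M×L by ℓ×D×m×ρ×X1×X2×X3×X4):
  M: [ 0  0  1  1 -2  0 -1  2]
  L: [ 1  1  0 -3  1 -2  3  1]
Echelon form has 2 nonzero rows (pivots: ℓ,m)
Π count = n − r = 8 − 2 = 6

6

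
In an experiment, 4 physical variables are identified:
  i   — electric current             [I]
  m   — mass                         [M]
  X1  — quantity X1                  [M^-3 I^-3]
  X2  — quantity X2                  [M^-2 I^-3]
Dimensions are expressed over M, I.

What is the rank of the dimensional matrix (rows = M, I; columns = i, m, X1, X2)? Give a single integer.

2

Exponent matrix [M,I] × [i,m,X1,X2]:
  M: [ 0  1 -3 -2]
  I: [ 1  0 -3 -3]
RREF → pivots at {i,m} ⇒ r = 2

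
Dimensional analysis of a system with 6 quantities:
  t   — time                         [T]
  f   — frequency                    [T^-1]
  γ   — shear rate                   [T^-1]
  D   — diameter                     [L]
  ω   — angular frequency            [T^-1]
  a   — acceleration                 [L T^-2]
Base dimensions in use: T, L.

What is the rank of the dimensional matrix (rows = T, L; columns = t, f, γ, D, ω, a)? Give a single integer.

2

Write exponents as rows T,L / cols t,f,γ,D,ω,a:
  T: [ 1 -1 -1  0 -1 -2]
  L: [ 0  0  0  1  0  1]
RREF → pivots at {t,D} ⇒ r = 2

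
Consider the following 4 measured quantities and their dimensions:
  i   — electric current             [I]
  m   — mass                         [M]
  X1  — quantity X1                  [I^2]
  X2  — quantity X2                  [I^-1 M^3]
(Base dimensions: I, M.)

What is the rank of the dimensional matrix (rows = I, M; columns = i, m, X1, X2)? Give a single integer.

2

Write exponents as rows I,M / cols i,m,X1,X2:
  I: [ 1  0  2 -1]
  M: [ 0  1  0  3]
RREF → pivots at {i,m} ⇒ r = 2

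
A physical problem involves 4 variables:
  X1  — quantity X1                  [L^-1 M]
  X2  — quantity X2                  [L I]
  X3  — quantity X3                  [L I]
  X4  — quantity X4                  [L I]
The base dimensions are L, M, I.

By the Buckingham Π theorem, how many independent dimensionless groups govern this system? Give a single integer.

Exponent matrix [L,M,I] × [X1,X2,X3,X4]:
  L: [-1  1  1  1]
  M: [ 1  0  0  0]
  I: [ 0  1  1  1]
Echelon form has 2 nonzero rows (pivots: X1,X2)
Π count = n − r = 4 − 2 = 2

2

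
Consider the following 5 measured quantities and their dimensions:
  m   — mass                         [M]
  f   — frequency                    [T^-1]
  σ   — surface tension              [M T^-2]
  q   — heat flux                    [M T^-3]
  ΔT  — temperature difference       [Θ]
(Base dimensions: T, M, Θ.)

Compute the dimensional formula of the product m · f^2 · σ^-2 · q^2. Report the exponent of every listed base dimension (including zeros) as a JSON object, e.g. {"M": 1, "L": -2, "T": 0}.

{"T": -4, "M": 1, "Θ": 0}

Exponent matrix [T,M,Θ] × [m,f,σ,q,ΔT]:
  T: [ 0 -1 -2 -3  0]
  M: [ 1  0  1  1  0]
  Θ: [ 0  0  0  0  1]
  [T]: (1)·0+(2)·-1+(-2)·-2+(2)·-3 = -4
  [M]: (1)·1+(2)·0+(-2)·1+(2)·1 = 1
  [Θ]: (1)·0+(2)·0+(-2)·0+(2)·0 = 0
⇒ T^-4 M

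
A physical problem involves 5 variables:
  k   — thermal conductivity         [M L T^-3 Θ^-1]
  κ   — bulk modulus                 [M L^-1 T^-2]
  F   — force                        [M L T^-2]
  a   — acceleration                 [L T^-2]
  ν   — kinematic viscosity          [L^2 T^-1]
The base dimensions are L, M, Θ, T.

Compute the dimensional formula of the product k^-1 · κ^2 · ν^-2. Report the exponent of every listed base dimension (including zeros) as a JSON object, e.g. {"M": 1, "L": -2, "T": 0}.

Write exponents as rows L,M,Θ,T / cols k,κ,F,a,ν:
  L: [ 1 -1  1  1  2]
  M: [ 1  1  1  0  0]
  Θ: [-1  0  0  0  0]
  T: [-3 -2 -2 -2 -1]
  [L]: (-1)·1+(2)·-1+(-2)·2 = -7
  [M]: (-1)·1+(2)·1+(-2)·0 = 1
  [Θ]: (-1)·-1+(2)·0+(-2)·0 = 1
  [T]: (-1)·-3+(2)·-2+(-2)·-1 = 1
⇒ L^-7 M Θ T

{"L": -7, "M": 1, "Θ": 1, "T": 1}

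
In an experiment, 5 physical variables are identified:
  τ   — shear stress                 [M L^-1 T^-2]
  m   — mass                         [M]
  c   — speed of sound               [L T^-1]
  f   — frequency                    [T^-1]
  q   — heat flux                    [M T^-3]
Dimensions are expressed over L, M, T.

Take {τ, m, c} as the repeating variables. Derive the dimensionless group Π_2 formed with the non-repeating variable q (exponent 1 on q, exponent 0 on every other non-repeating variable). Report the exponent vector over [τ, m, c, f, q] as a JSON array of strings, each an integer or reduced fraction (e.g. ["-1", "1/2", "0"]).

Exponent matrix [L,M,T] × [τ,m,c,f,q]:
  L: [-1  0  1  0  0]
  M: [ 1  1  0  0  1]
  T: [-2  0 -1 -1 -3]
Row reduction gives pivot columns τ,m,c; rank = 3
Repeat: τ,m,c; free: f,q
RREF:
  r0: [   1    0    0  1/3    1]
  r1: [   0    1    0 -1/3    0]
  r2: [   0    0    1  1/3    1]
Fix exponent of q at 1, f at 0; solve each RREF row for its pivot's exponent:
  r0: exp(τ) + (1)·1 = 0 ⇒ exp(τ) = -1
  r1: exp(m) + (0)·1 = 0 ⇒ exp(m) = 0
  r2: exp(c) + (1)·1 = 0 ⇒ exp(c) = -1
Π_2 = τ^-1 · c^-1 · q

["-1", "0", "-1", "0", "1"]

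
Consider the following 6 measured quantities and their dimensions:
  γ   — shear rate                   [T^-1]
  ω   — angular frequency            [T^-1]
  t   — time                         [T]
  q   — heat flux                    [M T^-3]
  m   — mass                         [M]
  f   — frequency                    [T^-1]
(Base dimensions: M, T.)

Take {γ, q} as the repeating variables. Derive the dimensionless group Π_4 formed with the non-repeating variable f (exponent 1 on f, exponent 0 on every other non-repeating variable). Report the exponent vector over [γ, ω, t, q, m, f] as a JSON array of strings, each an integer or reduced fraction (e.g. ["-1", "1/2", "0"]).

["-1", "0", "0", "0", "0", "1"]

Write exponents as rows M,T / cols γ,ω,t,q,m,f:
  M: [ 0  0  0  1  1  0]
  T: [-1 -1  1 -3  0 -1]
RREF → pivots at {γ,q} ⇒ r = 2
Pivot set = {γ,q}, free = {ω,t,m,f}
RREF:
  r0: [   1    1   -1    0   -3    1]
  r1: [   0    0    0    1    1    0]
Fix exponent of f at 1, ω at 0, t at 0, m at 0; solve each RREF row for its pivot's exponent:
  r0: exp(γ) + (1)·1 = 0 ⇒ exp(γ) = -1
  r1: exp(q) + (0)·1 = 0 ⇒ exp(q) = 0
Π_4 = γ^-1 · f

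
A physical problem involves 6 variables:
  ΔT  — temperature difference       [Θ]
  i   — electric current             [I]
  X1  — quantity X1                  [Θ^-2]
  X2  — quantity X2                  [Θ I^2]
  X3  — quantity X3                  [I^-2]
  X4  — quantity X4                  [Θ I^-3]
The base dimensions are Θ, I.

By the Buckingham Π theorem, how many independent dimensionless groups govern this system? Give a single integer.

Dimensional matrix (Θ×I by ΔT×i×X1×X2×X3×X4):
  Θ: [ 1  0 -2  1  0  1]
  I: [ 0  1  0  2 -2 -3]
Echelon form has 2 nonzero rows (pivots: ΔT,i)
n=6, r=2 ⇒ 4 dimensionless groups

4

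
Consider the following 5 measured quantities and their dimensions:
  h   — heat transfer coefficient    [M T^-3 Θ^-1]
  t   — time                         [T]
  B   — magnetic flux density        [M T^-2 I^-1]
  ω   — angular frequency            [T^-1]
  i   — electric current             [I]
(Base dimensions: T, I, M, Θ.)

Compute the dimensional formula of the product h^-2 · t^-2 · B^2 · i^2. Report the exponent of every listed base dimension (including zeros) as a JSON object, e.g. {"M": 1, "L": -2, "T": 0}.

Dimensional matrix (T×I×M×Θ by h×t×B×ω×i):
  T: [-3  1 -2 -1  0]
  I: [ 0  0 -1  0  1]
  M: [ 1  0  1  0  0]
  Θ: [-1  0  0  0  0]
  [T]: (-2)·-3+(-2)·1+(2)·-2+(2)·0 = 0
  [I]: (-2)·0+(-2)·0+(2)·-1+(2)·1 = 0
  [M]: (-2)·1+(-2)·0+(2)·1+(2)·0 = 0
  [Θ]: (-2)·-1+(-2)·0+(2)·0+(2)·0 = 2
⇒ Θ^2

{"T": 0, "I": 0, "M": 0, "Θ": 2}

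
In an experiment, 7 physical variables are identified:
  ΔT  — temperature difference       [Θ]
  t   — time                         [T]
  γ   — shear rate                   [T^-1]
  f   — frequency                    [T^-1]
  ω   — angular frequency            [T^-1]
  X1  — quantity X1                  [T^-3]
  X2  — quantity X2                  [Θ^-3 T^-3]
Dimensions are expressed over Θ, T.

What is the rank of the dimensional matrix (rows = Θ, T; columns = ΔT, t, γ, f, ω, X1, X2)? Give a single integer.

2

Exponent matrix [Θ,T] × [ΔT,t,γ,f,ω,X1,X2]:
  Θ: [ 1  0  0  0  0  0 -3]
  T: [ 0  1 -1 -1 -1 -3 -3]
RREF → pivots at {ΔT,t} ⇒ r = 2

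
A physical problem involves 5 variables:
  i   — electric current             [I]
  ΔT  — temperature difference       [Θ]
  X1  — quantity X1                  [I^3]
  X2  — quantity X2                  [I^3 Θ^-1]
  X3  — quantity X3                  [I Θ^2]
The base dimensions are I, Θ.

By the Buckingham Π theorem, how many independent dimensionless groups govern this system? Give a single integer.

Write exponents as rows I,Θ / cols i,ΔT,X1,X2,X3:
  I: [ 1  0  3  3  1]
  Θ: [ 0  1  0 -1  2]
Echelon form has 2 nonzero rows (pivots: i,ΔT)
Π count = n − r = 5 − 2 = 3

3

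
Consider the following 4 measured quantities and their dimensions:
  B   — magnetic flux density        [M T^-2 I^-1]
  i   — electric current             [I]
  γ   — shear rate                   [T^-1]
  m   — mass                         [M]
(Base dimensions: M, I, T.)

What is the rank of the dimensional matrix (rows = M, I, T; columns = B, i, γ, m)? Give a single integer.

Dimensional matrix (M×I×T by B×i×γ×m):
  M: [ 1  0  0  1]
  I: [-1  1  0  0]
  T: [-2  0 -1  0]
Row reduction gives pivot columns B,i,γ; rank = 3

3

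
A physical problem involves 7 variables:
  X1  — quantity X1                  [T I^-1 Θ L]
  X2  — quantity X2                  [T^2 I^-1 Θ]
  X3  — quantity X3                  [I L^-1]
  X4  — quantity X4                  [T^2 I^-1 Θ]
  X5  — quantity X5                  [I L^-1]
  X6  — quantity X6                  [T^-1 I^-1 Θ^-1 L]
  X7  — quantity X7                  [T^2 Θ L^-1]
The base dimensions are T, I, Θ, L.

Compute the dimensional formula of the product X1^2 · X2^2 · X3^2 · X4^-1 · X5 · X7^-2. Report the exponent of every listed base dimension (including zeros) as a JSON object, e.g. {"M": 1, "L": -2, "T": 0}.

Dimensional matrix (T×I×Θ×L by X1×X2×X3×X4×X5×X6×X7):
  T: [ 1  2  0  2  0 -1  2]
  I: [-1 -1  1 -1  1 -1  0]
  Θ: [ 1  1  0  1  0 -1  1]
  L: [ 1  0 -1  0 -1  1 -1]
  [T]: (2)·1+(2)·2+(2)·0+(-1)·2+(1)·0+(-2)·2 = 0
  [I]: (2)·-1+(2)·-1+(2)·1+(-1)·-1+(1)·1+(-2)·0 = 0
  [Θ]: (2)·1+(2)·1+(2)·0+(-1)·1+(1)·0+(-2)·1 = 1
  [L]: (2)·1+(2)·0+(2)·-1+(-1)·0+(1)·-1+(-2)·-1 = 1
⇒ Θ L

{"T": 0, "I": 0, "Θ": 1, "L": 1}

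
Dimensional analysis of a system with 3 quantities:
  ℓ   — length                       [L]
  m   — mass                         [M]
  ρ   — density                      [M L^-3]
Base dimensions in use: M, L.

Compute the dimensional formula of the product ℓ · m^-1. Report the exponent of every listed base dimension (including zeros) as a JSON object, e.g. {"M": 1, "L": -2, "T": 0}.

Write exponents as rows M,L / cols ℓ,m,ρ:
  M: [ 0  1  1]
  L: [ 1  0 -3]
  [M]: (1)·0+(-1)·1 = -1
  [L]: (1)·1+(-1)·0 = 1
⇒ M^-1 L

{"M": -1, "L": 1}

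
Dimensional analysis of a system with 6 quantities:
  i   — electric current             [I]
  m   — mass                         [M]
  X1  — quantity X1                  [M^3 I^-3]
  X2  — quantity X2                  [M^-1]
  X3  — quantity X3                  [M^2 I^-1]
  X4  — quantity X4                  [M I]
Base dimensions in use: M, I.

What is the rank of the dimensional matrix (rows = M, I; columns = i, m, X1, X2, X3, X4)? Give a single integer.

2

Write exponents as rows M,I / cols i,m,X1,X2,X3,X4:
  M: [ 0  1  3 -1  2  1]
  I: [ 1  0 -3  0 -1  1]
Echelon form has 2 nonzero rows (pivots: i,m)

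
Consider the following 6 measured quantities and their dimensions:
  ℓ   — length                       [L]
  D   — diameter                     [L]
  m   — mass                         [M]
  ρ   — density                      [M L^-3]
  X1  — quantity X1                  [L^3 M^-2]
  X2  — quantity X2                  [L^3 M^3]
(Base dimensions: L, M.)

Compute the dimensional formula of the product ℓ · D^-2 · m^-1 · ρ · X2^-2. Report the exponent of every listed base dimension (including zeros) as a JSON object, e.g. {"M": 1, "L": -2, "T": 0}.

Dimensional matrix (L×M by ℓ×D×m×ρ×X1×X2):
  L: [ 1  1  0 -3  3  3]
  M: [ 0  0  1  1 -2  3]
  [L]: (1)·1+(-2)·1+(-1)·0+(1)·-3+(-2)·3 = -10
  [M]: (1)·0+(-2)·0+(-1)·1+(1)·1+(-2)·3 = -6
⇒ L^-10 M^-6

{"L": -10, "M": -6}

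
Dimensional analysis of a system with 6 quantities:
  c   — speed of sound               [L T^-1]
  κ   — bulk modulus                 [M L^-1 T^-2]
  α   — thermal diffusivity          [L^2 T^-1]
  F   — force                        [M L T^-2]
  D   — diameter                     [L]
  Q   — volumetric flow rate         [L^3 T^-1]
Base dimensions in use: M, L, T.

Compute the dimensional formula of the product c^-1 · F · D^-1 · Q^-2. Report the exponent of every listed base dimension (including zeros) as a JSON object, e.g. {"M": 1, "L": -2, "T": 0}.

Write exponents as rows M,L,T / cols c,κ,α,F,D,Q:
  M: [ 0  1  0  1  0  0]
  L: [ 1 -1  2  1  1  3]
  T: [-1 -2 -1 -2  0 -1]
  [M]: (-1)·0+(1)·1+(-1)·0+(-2)·0 = 1
  [L]: (-1)·1+(1)·1+(-1)·1+(-2)·3 = -7
  [T]: (-1)·-1+(1)·-2+(-1)·0+(-2)·-1 = 1
⇒ M L^-7 T

{"M": 1, "L": -7, "T": 1}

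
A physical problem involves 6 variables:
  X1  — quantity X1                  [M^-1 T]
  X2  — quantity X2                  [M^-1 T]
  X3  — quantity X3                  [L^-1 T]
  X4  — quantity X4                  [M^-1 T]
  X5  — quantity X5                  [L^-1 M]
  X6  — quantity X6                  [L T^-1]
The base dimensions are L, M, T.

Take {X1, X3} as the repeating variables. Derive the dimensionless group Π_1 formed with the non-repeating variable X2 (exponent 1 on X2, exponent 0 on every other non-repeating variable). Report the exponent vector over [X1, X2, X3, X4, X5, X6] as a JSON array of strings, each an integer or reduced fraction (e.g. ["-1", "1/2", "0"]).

["-1", "1", "0", "0", "0", "0"]

Write exponents as rows L,M,T / cols X1,X2,X3,X4,X5,X6:
  L: [ 0  0 -1  0 -1  1]
  M: [-1 -1  0 -1  1  0]
  T: [ 1  1  1  1  0 -1]
Echelon form has 2 nonzero rows (pivots: X1,X3)
Pivot set = {X1,X3}, free = {X2,X4,X5,X6}
RREF:
  r0: [   1    1    0    1   -1    0]
  r1: [   0    0    1    0    1   -1]
  r2: [   0    0    0    0    0    0]
Fix exponent of X2 at 1, X4 at 0, X5 at 0, X6 at 0; solve each RREF row for its pivot's exponent:
  r0: exp(X1) + (1)·1 = 0 ⇒ exp(X1) = -1
  r1: exp(X3) + (0)·1 = 0 ⇒ exp(X3) = 0
Π_1 = X1^-1 · X2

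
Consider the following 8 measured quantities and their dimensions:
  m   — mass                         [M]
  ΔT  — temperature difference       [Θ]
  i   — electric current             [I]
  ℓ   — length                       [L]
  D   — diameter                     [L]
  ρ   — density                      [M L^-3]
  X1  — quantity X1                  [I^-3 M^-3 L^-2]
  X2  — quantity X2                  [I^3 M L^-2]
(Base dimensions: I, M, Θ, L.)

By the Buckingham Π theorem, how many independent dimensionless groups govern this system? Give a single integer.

4

Exponent matrix [I,M,Θ,L] × [m,ΔT,i,ℓ,D,ρ,X1,X2]:
  I: [ 0  0  1  0  0  0 -3  3]
  M: [ 1  0  0  0  0  1 -3  1]
  Θ: [ 0  1  0  0  0  0  0  0]
  L: [ 0  0  0  1  1 -3 -2 -2]
RREF → pivots at {m,ΔT,i,ℓ} ⇒ r = 4
n=8, r=4 ⇒ 4 dimensionless groups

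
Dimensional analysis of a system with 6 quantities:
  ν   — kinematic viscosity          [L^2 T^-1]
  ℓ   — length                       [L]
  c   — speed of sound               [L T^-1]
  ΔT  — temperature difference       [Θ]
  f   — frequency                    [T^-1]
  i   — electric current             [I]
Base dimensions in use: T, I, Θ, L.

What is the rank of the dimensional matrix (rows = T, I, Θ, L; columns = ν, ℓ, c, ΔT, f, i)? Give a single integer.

Exponent matrix [T,I,Θ,L] × [ν,ℓ,c,ΔT,f,i]:
  T: [-1  0 -1  0 -1  0]
  I: [ 0  0  0  0  0  1]
  Θ: [ 0  0  0  1  0  0]
  L: [ 2  1  1  0  0  0]
Row reduction gives pivot columns ν,ℓ,ΔT,i; rank = 4

4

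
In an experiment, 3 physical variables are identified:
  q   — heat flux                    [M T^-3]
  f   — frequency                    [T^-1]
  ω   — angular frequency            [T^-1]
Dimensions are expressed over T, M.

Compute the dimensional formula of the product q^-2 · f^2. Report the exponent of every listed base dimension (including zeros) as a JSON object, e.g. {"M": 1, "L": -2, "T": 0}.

Dimensional matrix (T×M by q×f×ω):
  T: [-3 -1 -1]
  M: [ 1  0  0]
  [T]: (-2)·-3+(2)·-1 = 4
  [M]: (-2)·1+(2)·0 = -2
⇒ T^4 M^-2

{"T": 4, "M": -2}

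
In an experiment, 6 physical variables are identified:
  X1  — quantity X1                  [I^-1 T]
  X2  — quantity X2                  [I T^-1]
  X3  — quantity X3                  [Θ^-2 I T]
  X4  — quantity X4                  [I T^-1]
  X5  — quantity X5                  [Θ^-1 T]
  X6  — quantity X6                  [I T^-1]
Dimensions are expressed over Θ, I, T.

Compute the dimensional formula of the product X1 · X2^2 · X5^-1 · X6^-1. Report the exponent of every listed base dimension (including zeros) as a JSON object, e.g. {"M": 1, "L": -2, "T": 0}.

Exponent matrix [Θ,I,T] × [X1,X2,X3,X4,X5,X6]:
  Θ: [ 0  0 -2  0 -1  0]
  I: [-1  1  1  1  0  1]
  T: [ 1 -1  1 -1  1 -1]
  [Θ]: (1)·0+(2)·0+(-1)·-1+(-1)·0 = 1
  [I]: (1)·-1+(2)·1+(-1)·0+(-1)·1 = 0
  [T]: (1)·1+(2)·-1+(-1)·1+(-1)·-1 = -1
⇒ Θ T^-1

{"Θ": 1, "I": 0, "T": -1}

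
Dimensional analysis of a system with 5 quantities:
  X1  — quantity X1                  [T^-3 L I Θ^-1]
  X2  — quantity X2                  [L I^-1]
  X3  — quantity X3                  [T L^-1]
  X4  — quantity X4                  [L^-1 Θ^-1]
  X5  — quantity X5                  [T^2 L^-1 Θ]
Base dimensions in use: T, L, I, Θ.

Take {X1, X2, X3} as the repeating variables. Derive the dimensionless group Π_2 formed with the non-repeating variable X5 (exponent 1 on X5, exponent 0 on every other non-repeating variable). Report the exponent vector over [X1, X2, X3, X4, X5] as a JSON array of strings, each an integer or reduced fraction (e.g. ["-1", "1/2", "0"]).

["1", "1", "1", "0", "1"]

Dimensional matrix (T×L×I×Θ by X1×X2×X3×X4×X5):
  T: [-3  0  1  0  2]
  L: [ 1  1 -1 -1 -1]
  I: [ 1 -1  0  0  0]
  Θ: [-1  0  0 -1  1]
Row reduction gives pivot columns X1,X2,X3; rank = 3
Pivot set = {X1,X2,X3}, free = {X4,X5}
RREF:
  r0: [   1    0    0    1   -1]
  r1: [   0    1    0    1   -1]
  r2: [   0    0    1    3   -1]
  r3: [   0    0    0    0    0]
Fix exponent of X5 at 1, X4 at 0; solve each RREF row for its pivot's exponent:
  r0: exp(X1) + (-1)·1 = 0 ⇒ exp(X1) = 1
  r1: exp(X2) + (-1)·1 = 0 ⇒ exp(X2) = 1
  r2: exp(X3) + (-1)·1 = 0 ⇒ exp(X3) = 1
Π_2 = X1 · X2 · X3 · X5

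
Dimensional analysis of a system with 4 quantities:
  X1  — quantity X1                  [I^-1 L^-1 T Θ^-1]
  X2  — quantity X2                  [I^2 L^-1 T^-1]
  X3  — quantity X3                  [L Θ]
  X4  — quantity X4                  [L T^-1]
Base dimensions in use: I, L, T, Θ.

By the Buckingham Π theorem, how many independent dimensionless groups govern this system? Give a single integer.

1

Dimensional matrix (I×L×T×Θ by X1×X2×X3×X4):
  I: [-1  2  0  0]
  L: [-1 -1  1  1]
  T: [ 1 -1  0 -1]
  Θ: [-1  0  1  0]
Echelon form has 3 nonzero rows (pivots: X1,X2,X3)
4 vars − rank 3 = 1 Π group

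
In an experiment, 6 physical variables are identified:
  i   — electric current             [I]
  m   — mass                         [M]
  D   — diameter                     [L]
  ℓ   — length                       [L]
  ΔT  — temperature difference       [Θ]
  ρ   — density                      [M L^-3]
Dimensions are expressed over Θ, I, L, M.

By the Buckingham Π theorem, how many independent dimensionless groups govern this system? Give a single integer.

Dimensional matrix (Θ×I×L×M by i×m×D×ℓ×ΔT×ρ):
  Θ: [ 0  0  0  0  1  0]
  I: [ 1  0  0  0  0  0]
  L: [ 0  0  1  1  0 -3]
  M: [ 0  1  0  0  0  1]
Row reduction gives pivot columns i,m,D,ΔT; rank = 4
Π count = n − r = 6 − 4 = 2

2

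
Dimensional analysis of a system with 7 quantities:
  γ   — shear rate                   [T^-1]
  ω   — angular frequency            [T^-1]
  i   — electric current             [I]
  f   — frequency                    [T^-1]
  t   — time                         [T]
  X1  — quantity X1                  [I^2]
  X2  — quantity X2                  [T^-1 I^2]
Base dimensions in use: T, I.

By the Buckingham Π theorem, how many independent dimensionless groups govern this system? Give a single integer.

5

Dimensional matrix (T×I by γ×ω×i×f×t×X1×X2):
  T: [-1 -1  0 -1  1  0 -1]
  I: [ 0  0  1  0  0  2  2]
Echelon form has 2 nonzero rows (pivots: γ,i)
7 vars − rank 2 = 5 Π groups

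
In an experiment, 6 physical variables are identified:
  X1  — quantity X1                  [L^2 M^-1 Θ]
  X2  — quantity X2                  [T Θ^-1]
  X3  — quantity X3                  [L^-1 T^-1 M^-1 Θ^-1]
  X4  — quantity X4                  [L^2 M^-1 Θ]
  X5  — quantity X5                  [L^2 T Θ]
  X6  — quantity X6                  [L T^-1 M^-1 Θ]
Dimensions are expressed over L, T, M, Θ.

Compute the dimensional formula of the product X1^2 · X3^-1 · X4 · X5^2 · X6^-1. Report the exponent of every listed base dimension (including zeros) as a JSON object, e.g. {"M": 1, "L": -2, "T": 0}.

{"L": 10, "T": 4, "M": -1, "Θ": 5}

Dimensional matrix (L×T×M×Θ by X1×X2×X3×X4×X5×X6):
  L: [ 2  0 -1  2  2  1]
  T: [ 0  1 -1  0  1 -1]
  M: [-1  0 -1 -1  0 -1]
  Θ: [ 1 -1 -1  1  1  1]
  [L]: (2)·2+(-1)·-1+(1)·2+(2)·2+(-1)·1 = 10
  [T]: (2)·0+(-1)·-1+(1)·0+(2)·1+(-1)·-1 = 4
  [M]: (2)·-1+(-1)·-1+(1)·-1+(2)·0+(-1)·-1 = -1
  [Θ]: (2)·1+(-1)·-1+(1)·1+(2)·1+(-1)·1 = 5
⇒ L^10 T^4 M^-1 Θ^5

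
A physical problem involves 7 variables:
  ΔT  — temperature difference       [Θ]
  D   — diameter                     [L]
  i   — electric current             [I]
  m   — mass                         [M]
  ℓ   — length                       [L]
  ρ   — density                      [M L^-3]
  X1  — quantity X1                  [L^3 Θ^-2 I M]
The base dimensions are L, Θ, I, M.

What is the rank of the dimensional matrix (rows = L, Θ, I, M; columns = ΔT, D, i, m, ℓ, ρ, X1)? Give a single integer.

Dimensional matrix (L×Θ×I×M by ΔT×D×i×m×ℓ×ρ×X1):
  L: [ 0  1  0  0  1 -3  3]
  Θ: [ 1  0  0  0  0  0 -2]
  I: [ 0  0  1  0  0  0  1]
  M: [ 0  0  0  1  0  1  1]
Row reduction gives pivot columns ΔT,D,i,m; rank = 4

4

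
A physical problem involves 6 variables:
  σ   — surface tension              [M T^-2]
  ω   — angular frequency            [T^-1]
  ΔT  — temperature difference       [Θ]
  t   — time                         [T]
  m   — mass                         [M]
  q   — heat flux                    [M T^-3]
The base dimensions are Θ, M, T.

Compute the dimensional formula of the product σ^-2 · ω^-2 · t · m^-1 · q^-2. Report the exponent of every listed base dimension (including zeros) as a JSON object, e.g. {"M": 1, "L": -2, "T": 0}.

Write exponents as rows Θ,M,T / cols σ,ω,ΔT,t,m,q:
  Θ: [ 0  0  1  0  0  0]
  M: [ 1  0  0  0  1  1]
  T: [-2 -1  0  1  0 -3]
  [Θ]: (-2)·0+(-2)·0+(1)·0+(-1)·0+(-2)·0 = 0
  [M]: (-2)·1+(-2)·0+(1)·0+(-1)·1+(-2)·1 = -5
  [T]: (-2)·-2+(-2)·-1+(1)·1+(-1)·0+(-2)·-3 = 13
⇒ M^-5 T^13

{"Θ": 0, "M": -5, "T": 13}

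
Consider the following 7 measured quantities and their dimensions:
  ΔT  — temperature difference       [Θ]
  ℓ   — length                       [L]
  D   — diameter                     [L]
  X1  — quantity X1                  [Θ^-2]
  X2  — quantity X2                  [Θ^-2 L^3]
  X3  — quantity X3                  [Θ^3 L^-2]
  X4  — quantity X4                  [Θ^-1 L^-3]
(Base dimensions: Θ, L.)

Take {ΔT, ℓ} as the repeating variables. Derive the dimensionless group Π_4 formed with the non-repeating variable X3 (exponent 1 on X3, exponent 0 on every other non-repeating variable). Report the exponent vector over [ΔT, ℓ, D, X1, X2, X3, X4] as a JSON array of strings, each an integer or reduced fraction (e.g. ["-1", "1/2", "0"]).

Dimensional matrix (Θ×L by ΔT×ℓ×D×X1×X2×X3×X4):
  Θ: [ 1  0  0 -2 -2  3 -1]
  L: [ 0  1  1  0  3 -2 -3]
RREF → pivots at {ΔT,ℓ} ⇒ r = 2
Repeat: ΔT,ℓ; free: D,X1,X2,X3,X4
RREF:
  r0: [   1    0    0   -2   -2    3   -1]
  r1: [   0    1    1    0    3   -2   -3]
Fix exponent of X3 at 1, D at 0, X1 at 0, X2 at 0, X4 at 0; solve each RREF row for its pivot's exponent:
  r0: exp(ΔT) + (3)·1 = 0 ⇒ exp(ΔT) = -3
  r1: exp(ℓ) + (-2)·1 = 0 ⇒ exp(ℓ) = 2
Π_4 = ΔT^-3 · ℓ^2 · X3

["-3", "2", "0", "0", "0", "1", "0"]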